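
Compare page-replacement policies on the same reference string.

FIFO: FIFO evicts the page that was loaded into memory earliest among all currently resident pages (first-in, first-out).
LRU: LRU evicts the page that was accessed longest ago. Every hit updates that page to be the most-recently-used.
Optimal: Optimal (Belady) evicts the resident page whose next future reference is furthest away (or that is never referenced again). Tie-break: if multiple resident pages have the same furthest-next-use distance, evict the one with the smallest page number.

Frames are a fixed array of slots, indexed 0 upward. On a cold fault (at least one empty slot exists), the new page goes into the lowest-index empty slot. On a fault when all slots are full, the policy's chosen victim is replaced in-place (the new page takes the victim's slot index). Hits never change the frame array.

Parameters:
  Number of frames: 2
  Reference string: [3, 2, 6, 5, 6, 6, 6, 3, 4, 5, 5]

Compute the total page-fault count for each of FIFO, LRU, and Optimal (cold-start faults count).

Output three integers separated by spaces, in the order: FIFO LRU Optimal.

Answer: 7 7 6

Derivation:
--- FIFO ---
  step 0: ref 3 -> FAULT, frames=[3,-] (faults so far: 1)
  step 1: ref 2 -> FAULT, frames=[3,2] (faults so far: 2)
  step 2: ref 6 -> FAULT, evict 3, frames=[6,2] (faults so far: 3)
  step 3: ref 5 -> FAULT, evict 2, frames=[6,5] (faults so far: 4)
  step 4: ref 6 -> HIT, frames=[6,5] (faults so far: 4)
  step 5: ref 6 -> HIT, frames=[6,5] (faults so far: 4)
  step 6: ref 6 -> HIT, frames=[6,5] (faults so far: 4)
  step 7: ref 3 -> FAULT, evict 6, frames=[3,5] (faults so far: 5)
  step 8: ref 4 -> FAULT, evict 5, frames=[3,4] (faults so far: 6)
  step 9: ref 5 -> FAULT, evict 3, frames=[5,4] (faults so far: 7)
  step 10: ref 5 -> HIT, frames=[5,4] (faults so far: 7)
  FIFO total faults: 7
--- LRU ---
  step 0: ref 3 -> FAULT, frames=[3,-] (faults so far: 1)
  step 1: ref 2 -> FAULT, frames=[3,2] (faults so far: 2)
  step 2: ref 6 -> FAULT, evict 3, frames=[6,2] (faults so far: 3)
  step 3: ref 5 -> FAULT, evict 2, frames=[6,5] (faults so far: 4)
  step 4: ref 6 -> HIT, frames=[6,5] (faults so far: 4)
  step 5: ref 6 -> HIT, frames=[6,5] (faults so far: 4)
  step 6: ref 6 -> HIT, frames=[6,5] (faults so far: 4)
  step 7: ref 3 -> FAULT, evict 5, frames=[6,3] (faults so far: 5)
  step 8: ref 4 -> FAULT, evict 6, frames=[4,3] (faults so far: 6)
  step 9: ref 5 -> FAULT, evict 3, frames=[4,5] (faults so far: 7)
  step 10: ref 5 -> HIT, frames=[4,5] (faults so far: 7)
  LRU total faults: 7
--- Optimal ---
  step 0: ref 3 -> FAULT, frames=[3,-] (faults so far: 1)
  step 1: ref 2 -> FAULT, frames=[3,2] (faults so far: 2)
  step 2: ref 6 -> FAULT, evict 2, frames=[3,6] (faults so far: 3)
  step 3: ref 5 -> FAULT, evict 3, frames=[5,6] (faults so far: 4)
  step 4: ref 6 -> HIT, frames=[5,6] (faults so far: 4)
  step 5: ref 6 -> HIT, frames=[5,6] (faults so far: 4)
  step 6: ref 6 -> HIT, frames=[5,6] (faults so far: 4)
  step 7: ref 3 -> FAULT, evict 6, frames=[5,3] (faults so far: 5)
  step 8: ref 4 -> FAULT, evict 3, frames=[5,4] (faults so far: 6)
  step 9: ref 5 -> HIT, frames=[5,4] (faults so far: 6)
  step 10: ref 5 -> HIT, frames=[5,4] (faults so far: 6)
  Optimal total faults: 6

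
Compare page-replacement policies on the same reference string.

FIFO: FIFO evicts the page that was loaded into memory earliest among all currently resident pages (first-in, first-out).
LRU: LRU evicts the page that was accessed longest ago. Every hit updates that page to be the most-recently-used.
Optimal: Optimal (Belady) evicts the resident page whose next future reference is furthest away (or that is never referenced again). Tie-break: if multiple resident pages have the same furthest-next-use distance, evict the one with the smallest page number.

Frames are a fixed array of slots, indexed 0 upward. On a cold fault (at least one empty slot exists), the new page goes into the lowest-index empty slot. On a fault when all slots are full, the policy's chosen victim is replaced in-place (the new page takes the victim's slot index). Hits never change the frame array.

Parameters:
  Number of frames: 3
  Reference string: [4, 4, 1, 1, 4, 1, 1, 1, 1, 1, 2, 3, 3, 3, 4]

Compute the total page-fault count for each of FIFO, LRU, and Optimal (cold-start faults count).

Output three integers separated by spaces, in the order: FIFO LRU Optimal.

--- FIFO ---
  step 0: ref 4 -> FAULT, frames=[4,-,-] (faults so far: 1)
  step 1: ref 4 -> HIT, frames=[4,-,-] (faults so far: 1)
  step 2: ref 1 -> FAULT, frames=[4,1,-] (faults so far: 2)
  step 3: ref 1 -> HIT, frames=[4,1,-] (faults so far: 2)
  step 4: ref 4 -> HIT, frames=[4,1,-] (faults so far: 2)
  step 5: ref 1 -> HIT, frames=[4,1,-] (faults so far: 2)
  step 6: ref 1 -> HIT, frames=[4,1,-] (faults so far: 2)
  step 7: ref 1 -> HIT, frames=[4,1,-] (faults so far: 2)
  step 8: ref 1 -> HIT, frames=[4,1,-] (faults so far: 2)
  step 9: ref 1 -> HIT, frames=[4,1,-] (faults so far: 2)
  step 10: ref 2 -> FAULT, frames=[4,1,2] (faults so far: 3)
  step 11: ref 3 -> FAULT, evict 4, frames=[3,1,2] (faults so far: 4)
  step 12: ref 3 -> HIT, frames=[3,1,2] (faults so far: 4)
  step 13: ref 3 -> HIT, frames=[3,1,2] (faults so far: 4)
  step 14: ref 4 -> FAULT, evict 1, frames=[3,4,2] (faults so far: 5)
  FIFO total faults: 5
--- LRU ---
  step 0: ref 4 -> FAULT, frames=[4,-,-] (faults so far: 1)
  step 1: ref 4 -> HIT, frames=[4,-,-] (faults so far: 1)
  step 2: ref 1 -> FAULT, frames=[4,1,-] (faults so far: 2)
  step 3: ref 1 -> HIT, frames=[4,1,-] (faults so far: 2)
  step 4: ref 4 -> HIT, frames=[4,1,-] (faults so far: 2)
  step 5: ref 1 -> HIT, frames=[4,1,-] (faults so far: 2)
  step 6: ref 1 -> HIT, frames=[4,1,-] (faults so far: 2)
  step 7: ref 1 -> HIT, frames=[4,1,-] (faults so far: 2)
  step 8: ref 1 -> HIT, frames=[4,1,-] (faults so far: 2)
  step 9: ref 1 -> HIT, frames=[4,1,-] (faults so far: 2)
  step 10: ref 2 -> FAULT, frames=[4,1,2] (faults so far: 3)
  step 11: ref 3 -> FAULT, evict 4, frames=[3,1,2] (faults so far: 4)
  step 12: ref 3 -> HIT, frames=[3,1,2] (faults so far: 4)
  step 13: ref 3 -> HIT, frames=[3,1,2] (faults so far: 4)
  step 14: ref 4 -> FAULT, evict 1, frames=[3,4,2] (faults so far: 5)
  LRU total faults: 5
--- Optimal ---
  step 0: ref 4 -> FAULT, frames=[4,-,-] (faults so far: 1)
  step 1: ref 4 -> HIT, frames=[4,-,-] (faults so far: 1)
  step 2: ref 1 -> FAULT, frames=[4,1,-] (faults so far: 2)
  step 3: ref 1 -> HIT, frames=[4,1,-] (faults so far: 2)
  step 4: ref 4 -> HIT, frames=[4,1,-] (faults so far: 2)
  step 5: ref 1 -> HIT, frames=[4,1,-] (faults so far: 2)
  step 6: ref 1 -> HIT, frames=[4,1,-] (faults so far: 2)
  step 7: ref 1 -> HIT, frames=[4,1,-] (faults so far: 2)
  step 8: ref 1 -> HIT, frames=[4,1,-] (faults so far: 2)
  step 9: ref 1 -> HIT, frames=[4,1,-] (faults so far: 2)
  step 10: ref 2 -> FAULT, frames=[4,1,2] (faults so far: 3)
  step 11: ref 3 -> FAULT, evict 1, frames=[4,3,2] (faults so far: 4)
  step 12: ref 3 -> HIT, frames=[4,3,2] (faults so far: 4)
  step 13: ref 3 -> HIT, frames=[4,3,2] (faults so far: 4)
  step 14: ref 4 -> HIT, frames=[4,3,2] (faults so far: 4)
  Optimal total faults: 4

Answer: 5 5 4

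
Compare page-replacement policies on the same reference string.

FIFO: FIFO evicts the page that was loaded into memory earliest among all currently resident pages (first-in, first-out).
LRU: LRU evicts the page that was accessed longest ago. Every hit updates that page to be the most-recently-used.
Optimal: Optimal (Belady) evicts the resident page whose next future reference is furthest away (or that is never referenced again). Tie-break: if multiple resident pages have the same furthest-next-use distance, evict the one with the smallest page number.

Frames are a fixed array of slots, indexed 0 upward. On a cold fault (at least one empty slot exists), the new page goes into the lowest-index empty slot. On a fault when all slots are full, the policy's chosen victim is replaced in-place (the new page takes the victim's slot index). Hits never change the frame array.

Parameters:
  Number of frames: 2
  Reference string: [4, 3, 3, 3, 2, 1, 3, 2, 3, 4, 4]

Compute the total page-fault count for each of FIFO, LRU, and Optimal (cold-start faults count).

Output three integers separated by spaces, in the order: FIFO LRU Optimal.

--- FIFO ---
  step 0: ref 4 -> FAULT, frames=[4,-] (faults so far: 1)
  step 1: ref 3 -> FAULT, frames=[4,3] (faults so far: 2)
  step 2: ref 3 -> HIT, frames=[4,3] (faults so far: 2)
  step 3: ref 3 -> HIT, frames=[4,3] (faults so far: 2)
  step 4: ref 2 -> FAULT, evict 4, frames=[2,3] (faults so far: 3)
  step 5: ref 1 -> FAULT, evict 3, frames=[2,1] (faults so far: 4)
  step 6: ref 3 -> FAULT, evict 2, frames=[3,1] (faults so far: 5)
  step 7: ref 2 -> FAULT, evict 1, frames=[3,2] (faults so far: 6)
  step 8: ref 3 -> HIT, frames=[3,2] (faults so far: 6)
  step 9: ref 4 -> FAULT, evict 3, frames=[4,2] (faults so far: 7)
  step 10: ref 4 -> HIT, frames=[4,2] (faults so far: 7)
  FIFO total faults: 7
--- LRU ---
  step 0: ref 4 -> FAULT, frames=[4,-] (faults so far: 1)
  step 1: ref 3 -> FAULT, frames=[4,3] (faults so far: 2)
  step 2: ref 3 -> HIT, frames=[4,3] (faults so far: 2)
  step 3: ref 3 -> HIT, frames=[4,3] (faults so far: 2)
  step 4: ref 2 -> FAULT, evict 4, frames=[2,3] (faults so far: 3)
  step 5: ref 1 -> FAULT, evict 3, frames=[2,1] (faults so far: 4)
  step 6: ref 3 -> FAULT, evict 2, frames=[3,1] (faults so far: 5)
  step 7: ref 2 -> FAULT, evict 1, frames=[3,2] (faults so far: 6)
  step 8: ref 3 -> HIT, frames=[3,2] (faults so far: 6)
  step 9: ref 4 -> FAULT, evict 2, frames=[3,4] (faults so far: 7)
  step 10: ref 4 -> HIT, frames=[3,4] (faults so far: 7)
  LRU total faults: 7
--- Optimal ---
  step 0: ref 4 -> FAULT, frames=[4,-] (faults so far: 1)
  step 1: ref 3 -> FAULT, frames=[4,3] (faults so far: 2)
  step 2: ref 3 -> HIT, frames=[4,3] (faults so far: 2)
  step 3: ref 3 -> HIT, frames=[4,3] (faults so far: 2)
  step 4: ref 2 -> FAULT, evict 4, frames=[2,3] (faults so far: 3)
  step 5: ref 1 -> FAULT, evict 2, frames=[1,3] (faults so far: 4)
  step 6: ref 3 -> HIT, frames=[1,3] (faults so far: 4)
  step 7: ref 2 -> FAULT, evict 1, frames=[2,3] (faults so far: 5)
  step 8: ref 3 -> HIT, frames=[2,3] (faults so far: 5)
  step 9: ref 4 -> FAULT, evict 2, frames=[4,3] (faults so far: 6)
  step 10: ref 4 -> HIT, frames=[4,3] (faults so far: 6)
  Optimal total faults: 6

Answer: 7 7 6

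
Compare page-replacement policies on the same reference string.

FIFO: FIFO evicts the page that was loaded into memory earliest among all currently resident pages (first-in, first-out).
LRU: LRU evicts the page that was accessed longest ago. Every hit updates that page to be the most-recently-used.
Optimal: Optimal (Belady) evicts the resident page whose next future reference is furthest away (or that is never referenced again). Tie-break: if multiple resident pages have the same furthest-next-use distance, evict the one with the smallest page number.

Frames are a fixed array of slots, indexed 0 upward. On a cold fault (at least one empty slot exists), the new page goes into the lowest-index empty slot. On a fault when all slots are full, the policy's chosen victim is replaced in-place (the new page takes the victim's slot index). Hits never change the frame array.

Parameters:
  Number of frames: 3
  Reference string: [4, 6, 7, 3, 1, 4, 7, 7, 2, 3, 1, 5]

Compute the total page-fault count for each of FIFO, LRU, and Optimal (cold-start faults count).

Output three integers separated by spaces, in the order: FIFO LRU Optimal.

--- FIFO ---
  step 0: ref 4 -> FAULT, frames=[4,-,-] (faults so far: 1)
  step 1: ref 6 -> FAULT, frames=[4,6,-] (faults so far: 2)
  step 2: ref 7 -> FAULT, frames=[4,6,7] (faults so far: 3)
  step 3: ref 3 -> FAULT, evict 4, frames=[3,6,7] (faults so far: 4)
  step 4: ref 1 -> FAULT, evict 6, frames=[3,1,7] (faults so far: 5)
  step 5: ref 4 -> FAULT, evict 7, frames=[3,1,4] (faults so far: 6)
  step 6: ref 7 -> FAULT, evict 3, frames=[7,1,4] (faults so far: 7)
  step 7: ref 7 -> HIT, frames=[7,1,4] (faults so far: 7)
  step 8: ref 2 -> FAULT, evict 1, frames=[7,2,4] (faults so far: 8)
  step 9: ref 3 -> FAULT, evict 4, frames=[7,2,3] (faults so far: 9)
  step 10: ref 1 -> FAULT, evict 7, frames=[1,2,3] (faults so far: 10)
  step 11: ref 5 -> FAULT, evict 2, frames=[1,5,3] (faults so far: 11)
  FIFO total faults: 11
--- LRU ---
  step 0: ref 4 -> FAULT, frames=[4,-,-] (faults so far: 1)
  step 1: ref 6 -> FAULT, frames=[4,6,-] (faults so far: 2)
  step 2: ref 7 -> FAULT, frames=[4,6,7] (faults so far: 3)
  step 3: ref 3 -> FAULT, evict 4, frames=[3,6,7] (faults so far: 4)
  step 4: ref 1 -> FAULT, evict 6, frames=[3,1,7] (faults so far: 5)
  step 5: ref 4 -> FAULT, evict 7, frames=[3,1,4] (faults so far: 6)
  step 6: ref 7 -> FAULT, evict 3, frames=[7,1,4] (faults so far: 7)
  step 7: ref 7 -> HIT, frames=[7,1,4] (faults so far: 7)
  step 8: ref 2 -> FAULT, evict 1, frames=[7,2,4] (faults so far: 8)
  step 9: ref 3 -> FAULT, evict 4, frames=[7,2,3] (faults so far: 9)
  step 10: ref 1 -> FAULT, evict 7, frames=[1,2,3] (faults so far: 10)
  step 11: ref 5 -> FAULT, evict 2, frames=[1,5,3] (faults so far: 11)
  LRU total faults: 11
--- Optimal ---
  step 0: ref 4 -> FAULT, frames=[4,-,-] (faults so far: 1)
  step 1: ref 6 -> FAULT, frames=[4,6,-] (faults so far: 2)
  step 2: ref 7 -> FAULT, frames=[4,6,7] (faults so far: 3)
  step 3: ref 3 -> FAULT, evict 6, frames=[4,3,7] (faults so far: 4)
  step 4: ref 1 -> FAULT, evict 3, frames=[4,1,7] (faults so far: 5)
  step 5: ref 4 -> HIT, frames=[4,1,7] (faults so far: 5)
  step 6: ref 7 -> HIT, frames=[4,1,7] (faults so far: 5)
  step 7: ref 7 -> HIT, frames=[4,1,7] (faults so far: 5)
  step 8: ref 2 -> FAULT, evict 4, frames=[2,1,7] (faults so far: 6)
  step 9: ref 3 -> FAULT, evict 2, frames=[3,1,7] (faults so far: 7)
  step 10: ref 1 -> HIT, frames=[3,1,7] (faults so far: 7)
  step 11: ref 5 -> FAULT, evict 1, frames=[3,5,7] (faults so far: 8)
  Optimal total faults: 8

Answer: 11 11 8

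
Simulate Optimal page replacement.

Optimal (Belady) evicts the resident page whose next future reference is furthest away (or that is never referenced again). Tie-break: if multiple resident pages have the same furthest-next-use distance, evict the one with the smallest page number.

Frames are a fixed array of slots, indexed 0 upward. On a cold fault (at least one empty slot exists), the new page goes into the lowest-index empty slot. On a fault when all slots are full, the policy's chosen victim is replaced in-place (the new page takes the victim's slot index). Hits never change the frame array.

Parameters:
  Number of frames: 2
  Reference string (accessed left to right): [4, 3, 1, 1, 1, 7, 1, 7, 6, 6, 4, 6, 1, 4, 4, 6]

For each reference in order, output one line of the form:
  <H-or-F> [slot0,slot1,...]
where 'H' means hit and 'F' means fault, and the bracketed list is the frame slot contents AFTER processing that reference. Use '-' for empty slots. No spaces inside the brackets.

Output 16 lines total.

F [4,-]
F [4,3]
F [4,1]
H [4,1]
H [4,1]
F [7,1]
H [7,1]
H [7,1]
F [6,1]
H [6,1]
F [6,4]
H [6,4]
F [1,4]
H [1,4]
H [1,4]
F [6,4]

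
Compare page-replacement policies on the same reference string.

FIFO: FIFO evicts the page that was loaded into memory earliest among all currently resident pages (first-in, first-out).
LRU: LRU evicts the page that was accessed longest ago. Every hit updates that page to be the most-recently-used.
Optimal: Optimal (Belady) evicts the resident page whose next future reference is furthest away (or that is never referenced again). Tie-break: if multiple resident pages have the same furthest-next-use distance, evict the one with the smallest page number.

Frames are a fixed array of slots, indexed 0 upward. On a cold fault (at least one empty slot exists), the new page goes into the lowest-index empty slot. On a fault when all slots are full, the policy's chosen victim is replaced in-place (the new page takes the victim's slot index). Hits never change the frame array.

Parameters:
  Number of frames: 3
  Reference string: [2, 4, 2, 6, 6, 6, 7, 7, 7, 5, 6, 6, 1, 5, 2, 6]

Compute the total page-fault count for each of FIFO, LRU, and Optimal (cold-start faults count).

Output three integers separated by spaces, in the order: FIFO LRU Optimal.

Answer: 8 8 7

Derivation:
--- FIFO ---
  step 0: ref 2 -> FAULT, frames=[2,-,-] (faults so far: 1)
  step 1: ref 4 -> FAULT, frames=[2,4,-] (faults so far: 2)
  step 2: ref 2 -> HIT, frames=[2,4,-] (faults so far: 2)
  step 3: ref 6 -> FAULT, frames=[2,4,6] (faults so far: 3)
  step 4: ref 6 -> HIT, frames=[2,4,6] (faults so far: 3)
  step 5: ref 6 -> HIT, frames=[2,4,6] (faults so far: 3)
  step 6: ref 7 -> FAULT, evict 2, frames=[7,4,6] (faults so far: 4)
  step 7: ref 7 -> HIT, frames=[7,4,6] (faults so far: 4)
  step 8: ref 7 -> HIT, frames=[7,4,6] (faults so far: 4)
  step 9: ref 5 -> FAULT, evict 4, frames=[7,5,6] (faults so far: 5)
  step 10: ref 6 -> HIT, frames=[7,5,6] (faults so far: 5)
  step 11: ref 6 -> HIT, frames=[7,5,6] (faults so far: 5)
  step 12: ref 1 -> FAULT, evict 6, frames=[7,5,1] (faults so far: 6)
  step 13: ref 5 -> HIT, frames=[7,5,1] (faults so far: 6)
  step 14: ref 2 -> FAULT, evict 7, frames=[2,5,1] (faults so far: 7)
  step 15: ref 6 -> FAULT, evict 5, frames=[2,6,1] (faults so far: 8)
  FIFO total faults: 8
--- LRU ---
  step 0: ref 2 -> FAULT, frames=[2,-,-] (faults so far: 1)
  step 1: ref 4 -> FAULT, frames=[2,4,-] (faults so far: 2)
  step 2: ref 2 -> HIT, frames=[2,4,-] (faults so far: 2)
  step 3: ref 6 -> FAULT, frames=[2,4,6] (faults so far: 3)
  step 4: ref 6 -> HIT, frames=[2,4,6] (faults so far: 3)
  step 5: ref 6 -> HIT, frames=[2,4,6] (faults so far: 3)
  step 6: ref 7 -> FAULT, evict 4, frames=[2,7,6] (faults so far: 4)
  step 7: ref 7 -> HIT, frames=[2,7,6] (faults so far: 4)
  step 8: ref 7 -> HIT, frames=[2,7,6] (faults so far: 4)
  step 9: ref 5 -> FAULT, evict 2, frames=[5,7,6] (faults so far: 5)
  step 10: ref 6 -> HIT, frames=[5,7,6] (faults so far: 5)
  step 11: ref 6 -> HIT, frames=[5,7,6] (faults so far: 5)
  step 12: ref 1 -> FAULT, evict 7, frames=[5,1,6] (faults so far: 6)
  step 13: ref 5 -> HIT, frames=[5,1,6] (faults so far: 6)
  step 14: ref 2 -> FAULT, evict 6, frames=[5,1,2] (faults so far: 7)
  step 15: ref 6 -> FAULT, evict 1, frames=[5,6,2] (faults so far: 8)
  LRU total faults: 8
--- Optimal ---
  step 0: ref 2 -> FAULT, frames=[2,-,-] (faults so far: 1)
  step 1: ref 4 -> FAULT, frames=[2,4,-] (faults so far: 2)
  step 2: ref 2 -> HIT, frames=[2,4,-] (faults so far: 2)
  step 3: ref 6 -> FAULT, frames=[2,4,6] (faults so far: 3)
  step 4: ref 6 -> HIT, frames=[2,4,6] (faults so far: 3)
  step 5: ref 6 -> HIT, frames=[2,4,6] (faults so far: 3)
  step 6: ref 7 -> FAULT, evict 4, frames=[2,7,6] (faults so far: 4)
  step 7: ref 7 -> HIT, frames=[2,7,6] (faults so far: 4)
  step 8: ref 7 -> HIT, frames=[2,7,6] (faults so far: 4)
  step 9: ref 5 -> FAULT, evict 7, frames=[2,5,6] (faults so far: 5)
  step 10: ref 6 -> HIT, frames=[2,5,6] (faults so far: 5)
  step 11: ref 6 -> HIT, frames=[2,5,6] (faults so far: 5)
  step 12: ref 1 -> FAULT, evict 6, frames=[2,5,1] (faults so far: 6)
  step 13: ref 5 -> HIT, frames=[2,5,1] (faults so far: 6)
  step 14: ref 2 -> HIT, frames=[2,5,1] (faults so far: 6)
  step 15: ref 6 -> FAULT, evict 1, frames=[2,5,6] (faults so far: 7)
  Optimal total faults: 7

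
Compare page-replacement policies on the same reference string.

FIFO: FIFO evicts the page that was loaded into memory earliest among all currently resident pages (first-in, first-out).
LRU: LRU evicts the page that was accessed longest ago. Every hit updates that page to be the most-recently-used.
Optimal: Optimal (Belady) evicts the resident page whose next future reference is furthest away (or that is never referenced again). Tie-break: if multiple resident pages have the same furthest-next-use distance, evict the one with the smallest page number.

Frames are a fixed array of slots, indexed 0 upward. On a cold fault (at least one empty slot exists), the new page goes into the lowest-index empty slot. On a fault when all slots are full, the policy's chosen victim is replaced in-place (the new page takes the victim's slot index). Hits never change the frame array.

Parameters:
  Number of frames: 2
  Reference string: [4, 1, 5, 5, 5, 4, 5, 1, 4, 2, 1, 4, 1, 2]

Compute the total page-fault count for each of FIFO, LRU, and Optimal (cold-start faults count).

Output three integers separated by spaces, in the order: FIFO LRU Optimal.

Answer: 9 10 7

Derivation:
--- FIFO ---
  step 0: ref 4 -> FAULT, frames=[4,-] (faults so far: 1)
  step 1: ref 1 -> FAULT, frames=[4,1] (faults so far: 2)
  step 2: ref 5 -> FAULT, evict 4, frames=[5,1] (faults so far: 3)
  step 3: ref 5 -> HIT, frames=[5,1] (faults so far: 3)
  step 4: ref 5 -> HIT, frames=[5,1] (faults so far: 3)
  step 5: ref 4 -> FAULT, evict 1, frames=[5,4] (faults so far: 4)
  step 6: ref 5 -> HIT, frames=[5,4] (faults so far: 4)
  step 7: ref 1 -> FAULT, evict 5, frames=[1,4] (faults so far: 5)
  step 8: ref 4 -> HIT, frames=[1,4] (faults so far: 5)
  step 9: ref 2 -> FAULT, evict 4, frames=[1,2] (faults so far: 6)
  step 10: ref 1 -> HIT, frames=[1,2] (faults so far: 6)
  step 11: ref 4 -> FAULT, evict 1, frames=[4,2] (faults so far: 7)
  step 12: ref 1 -> FAULT, evict 2, frames=[4,1] (faults so far: 8)
  step 13: ref 2 -> FAULT, evict 4, frames=[2,1] (faults so far: 9)
  FIFO total faults: 9
--- LRU ---
  step 0: ref 4 -> FAULT, frames=[4,-] (faults so far: 1)
  step 1: ref 1 -> FAULT, frames=[4,1] (faults so far: 2)
  step 2: ref 5 -> FAULT, evict 4, frames=[5,1] (faults so far: 3)
  step 3: ref 5 -> HIT, frames=[5,1] (faults so far: 3)
  step 4: ref 5 -> HIT, frames=[5,1] (faults so far: 3)
  step 5: ref 4 -> FAULT, evict 1, frames=[5,4] (faults so far: 4)
  step 6: ref 5 -> HIT, frames=[5,4] (faults so far: 4)
  step 7: ref 1 -> FAULT, evict 4, frames=[5,1] (faults so far: 5)
  step 8: ref 4 -> FAULT, evict 5, frames=[4,1] (faults so far: 6)
  step 9: ref 2 -> FAULT, evict 1, frames=[4,2] (faults so far: 7)
  step 10: ref 1 -> FAULT, evict 4, frames=[1,2] (faults so far: 8)
  step 11: ref 4 -> FAULT, evict 2, frames=[1,4] (faults so far: 9)
  step 12: ref 1 -> HIT, frames=[1,4] (faults so far: 9)
  step 13: ref 2 -> FAULT, evict 4, frames=[1,2] (faults so far: 10)
  LRU total faults: 10
--- Optimal ---
  step 0: ref 4 -> FAULT, frames=[4,-] (faults so far: 1)
  step 1: ref 1 -> FAULT, frames=[4,1] (faults so far: 2)
  step 2: ref 5 -> FAULT, evict 1, frames=[4,5] (faults so far: 3)
  step 3: ref 5 -> HIT, frames=[4,5] (faults so far: 3)
  step 4: ref 5 -> HIT, frames=[4,5] (faults so far: 3)
  step 5: ref 4 -> HIT, frames=[4,5] (faults so far: 3)
  step 6: ref 5 -> HIT, frames=[4,5] (faults so far: 3)
  step 7: ref 1 -> FAULT, evict 5, frames=[4,1] (faults so far: 4)
  step 8: ref 4 -> HIT, frames=[4,1] (faults so far: 4)
  step 9: ref 2 -> FAULT, evict 4, frames=[2,1] (faults so far: 5)
  step 10: ref 1 -> HIT, frames=[2,1] (faults so far: 5)
  step 11: ref 4 -> FAULT, evict 2, frames=[4,1] (faults so far: 6)
  step 12: ref 1 -> HIT, frames=[4,1] (faults so far: 6)
  step 13: ref 2 -> FAULT, evict 1, frames=[4,2] (faults so far: 7)
  Optimal total faults: 7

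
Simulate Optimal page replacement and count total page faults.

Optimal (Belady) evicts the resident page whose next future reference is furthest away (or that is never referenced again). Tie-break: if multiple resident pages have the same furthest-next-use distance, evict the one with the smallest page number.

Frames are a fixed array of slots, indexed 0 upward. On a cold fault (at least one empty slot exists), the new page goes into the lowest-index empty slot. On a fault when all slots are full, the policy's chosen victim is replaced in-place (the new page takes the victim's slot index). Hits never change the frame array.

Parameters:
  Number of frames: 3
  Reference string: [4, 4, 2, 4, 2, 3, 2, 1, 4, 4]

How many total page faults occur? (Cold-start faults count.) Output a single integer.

Answer: 4

Derivation:
Step 0: ref 4 → FAULT, frames=[4,-,-]
Step 1: ref 4 → HIT, frames=[4,-,-]
Step 2: ref 2 → FAULT, frames=[4,2,-]
Step 3: ref 4 → HIT, frames=[4,2,-]
Step 4: ref 2 → HIT, frames=[4,2,-]
Step 5: ref 3 → FAULT, frames=[4,2,3]
Step 6: ref 2 → HIT, frames=[4,2,3]
Step 7: ref 1 → FAULT (evict 2), frames=[4,1,3]
Step 8: ref 4 → HIT, frames=[4,1,3]
Step 9: ref 4 → HIT, frames=[4,1,3]
Total faults: 4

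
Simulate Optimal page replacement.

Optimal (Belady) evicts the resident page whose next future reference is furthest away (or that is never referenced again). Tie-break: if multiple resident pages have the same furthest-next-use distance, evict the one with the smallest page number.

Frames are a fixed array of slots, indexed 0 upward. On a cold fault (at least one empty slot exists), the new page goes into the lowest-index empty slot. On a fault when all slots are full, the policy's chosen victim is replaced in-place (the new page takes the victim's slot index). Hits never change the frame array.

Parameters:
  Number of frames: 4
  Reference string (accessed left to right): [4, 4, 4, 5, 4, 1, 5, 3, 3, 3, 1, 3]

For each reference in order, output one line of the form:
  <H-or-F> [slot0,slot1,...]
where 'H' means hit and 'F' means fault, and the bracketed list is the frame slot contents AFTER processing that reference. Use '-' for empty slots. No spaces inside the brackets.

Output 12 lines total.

F [4,-,-,-]
H [4,-,-,-]
H [4,-,-,-]
F [4,5,-,-]
H [4,5,-,-]
F [4,5,1,-]
H [4,5,1,-]
F [4,5,1,3]
H [4,5,1,3]
H [4,5,1,3]
H [4,5,1,3]
H [4,5,1,3]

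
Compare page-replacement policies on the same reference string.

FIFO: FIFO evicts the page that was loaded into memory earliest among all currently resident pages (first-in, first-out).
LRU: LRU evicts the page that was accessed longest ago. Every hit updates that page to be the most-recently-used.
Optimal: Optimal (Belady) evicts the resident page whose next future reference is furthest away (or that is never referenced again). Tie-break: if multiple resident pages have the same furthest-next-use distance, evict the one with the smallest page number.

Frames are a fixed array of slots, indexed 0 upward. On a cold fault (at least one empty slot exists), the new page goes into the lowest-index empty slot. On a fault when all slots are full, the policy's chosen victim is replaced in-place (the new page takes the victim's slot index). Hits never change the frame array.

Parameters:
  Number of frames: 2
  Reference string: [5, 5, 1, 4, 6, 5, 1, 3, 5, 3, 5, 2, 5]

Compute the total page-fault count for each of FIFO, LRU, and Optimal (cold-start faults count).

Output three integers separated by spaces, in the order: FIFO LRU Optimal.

--- FIFO ---
  step 0: ref 5 -> FAULT, frames=[5,-] (faults so far: 1)
  step 1: ref 5 -> HIT, frames=[5,-] (faults so far: 1)
  step 2: ref 1 -> FAULT, frames=[5,1] (faults so far: 2)
  step 3: ref 4 -> FAULT, evict 5, frames=[4,1] (faults so far: 3)
  step 4: ref 6 -> FAULT, evict 1, frames=[4,6] (faults so far: 4)
  step 5: ref 5 -> FAULT, evict 4, frames=[5,6] (faults so far: 5)
  step 6: ref 1 -> FAULT, evict 6, frames=[5,1] (faults so far: 6)
  step 7: ref 3 -> FAULT, evict 5, frames=[3,1] (faults so far: 7)
  step 8: ref 5 -> FAULT, evict 1, frames=[3,5] (faults so far: 8)
  step 9: ref 3 -> HIT, frames=[3,5] (faults so far: 8)
  step 10: ref 5 -> HIT, frames=[3,5] (faults so far: 8)
  step 11: ref 2 -> FAULT, evict 3, frames=[2,5] (faults so far: 9)
  step 12: ref 5 -> HIT, frames=[2,5] (faults so far: 9)
  FIFO total faults: 9
--- LRU ---
  step 0: ref 5 -> FAULT, frames=[5,-] (faults so far: 1)
  step 1: ref 5 -> HIT, frames=[5,-] (faults so far: 1)
  step 2: ref 1 -> FAULT, frames=[5,1] (faults so far: 2)
  step 3: ref 4 -> FAULT, evict 5, frames=[4,1] (faults so far: 3)
  step 4: ref 6 -> FAULT, evict 1, frames=[4,6] (faults so far: 4)
  step 5: ref 5 -> FAULT, evict 4, frames=[5,6] (faults so far: 5)
  step 6: ref 1 -> FAULT, evict 6, frames=[5,1] (faults so far: 6)
  step 7: ref 3 -> FAULT, evict 5, frames=[3,1] (faults so far: 7)
  step 8: ref 5 -> FAULT, evict 1, frames=[3,5] (faults so far: 8)
  step 9: ref 3 -> HIT, frames=[3,5] (faults so far: 8)
  step 10: ref 5 -> HIT, frames=[3,5] (faults so far: 8)
  step 11: ref 2 -> FAULT, evict 3, frames=[2,5] (faults so far: 9)
  step 12: ref 5 -> HIT, frames=[2,5] (faults so far: 9)
  LRU total faults: 9
--- Optimal ---
  step 0: ref 5 -> FAULT, frames=[5,-] (faults so far: 1)
  step 1: ref 5 -> HIT, frames=[5,-] (faults so far: 1)
  step 2: ref 1 -> FAULT, frames=[5,1] (faults so far: 2)
  step 3: ref 4 -> FAULT, evict 1, frames=[5,4] (faults so far: 3)
  step 4: ref 6 -> FAULT, evict 4, frames=[5,6] (faults so far: 4)
  step 5: ref 5 -> HIT, frames=[5,6] (faults so far: 4)
  step 6: ref 1 -> FAULT, evict 6, frames=[5,1] (faults so far: 5)
  step 7: ref 3 -> FAULT, evict 1, frames=[5,3] (faults so far: 6)
  step 8: ref 5 -> HIT, frames=[5,3] (faults so far: 6)
  step 9: ref 3 -> HIT, frames=[5,3] (faults so far: 6)
  step 10: ref 5 -> HIT, frames=[5,3] (faults so far: 6)
  step 11: ref 2 -> FAULT, evict 3, frames=[5,2] (faults so far: 7)
  step 12: ref 5 -> HIT, frames=[5,2] (faults so far: 7)
  Optimal total faults: 7

Answer: 9 9 7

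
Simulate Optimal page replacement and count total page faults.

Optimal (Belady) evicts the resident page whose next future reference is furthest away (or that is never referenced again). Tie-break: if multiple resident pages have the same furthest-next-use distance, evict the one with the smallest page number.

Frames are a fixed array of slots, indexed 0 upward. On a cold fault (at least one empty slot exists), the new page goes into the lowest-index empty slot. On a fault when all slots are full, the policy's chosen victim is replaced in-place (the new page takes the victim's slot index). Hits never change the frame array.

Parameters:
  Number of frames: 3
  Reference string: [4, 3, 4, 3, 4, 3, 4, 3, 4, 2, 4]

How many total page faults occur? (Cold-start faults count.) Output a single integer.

Step 0: ref 4 → FAULT, frames=[4,-,-]
Step 1: ref 3 → FAULT, frames=[4,3,-]
Step 2: ref 4 → HIT, frames=[4,3,-]
Step 3: ref 3 → HIT, frames=[4,3,-]
Step 4: ref 4 → HIT, frames=[4,3,-]
Step 5: ref 3 → HIT, frames=[4,3,-]
Step 6: ref 4 → HIT, frames=[4,3,-]
Step 7: ref 3 → HIT, frames=[4,3,-]
Step 8: ref 4 → HIT, frames=[4,3,-]
Step 9: ref 2 → FAULT, frames=[4,3,2]
Step 10: ref 4 → HIT, frames=[4,3,2]
Total faults: 3

Answer: 3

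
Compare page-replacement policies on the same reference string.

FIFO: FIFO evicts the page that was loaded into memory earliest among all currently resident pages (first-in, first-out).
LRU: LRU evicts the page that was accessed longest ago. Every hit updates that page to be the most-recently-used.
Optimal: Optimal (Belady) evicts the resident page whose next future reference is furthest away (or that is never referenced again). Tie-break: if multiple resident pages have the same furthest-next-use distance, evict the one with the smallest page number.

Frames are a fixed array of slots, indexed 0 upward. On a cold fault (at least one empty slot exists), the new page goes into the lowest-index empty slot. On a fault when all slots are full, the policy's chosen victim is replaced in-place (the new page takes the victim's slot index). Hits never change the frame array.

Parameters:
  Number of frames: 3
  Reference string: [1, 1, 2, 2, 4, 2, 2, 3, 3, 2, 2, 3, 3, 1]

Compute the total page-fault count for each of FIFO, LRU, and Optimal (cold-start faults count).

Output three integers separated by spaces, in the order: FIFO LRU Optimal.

Answer: 5 5 4

Derivation:
--- FIFO ---
  step 0: ref 1 -> FAULT, frames=[1,-,-] (faults so far: 1)
  step 1: ref 1 -> HIT, frames=[1,-,-] (faults so far: 1)
  step 2: ref 2 -> FAULT, frames=[1,2,-] (faults so far: 2)
  step 3: ref 2 -> HIT, frames=[1,2,-] (faults so far: 2)
  step 4: ref 4 -> FAULT, frames=[1,2,4] (faults so far: 3)
  step 5: ref 2 -> HIT, frames=[1,2,4] (faults so far: 3)
  step 6: ref 2 -> HIT, frames=[1,2,4] (faults so far: 3)
  step 7: ref 3 -> FAULT, evict 1, frames=[3,2,4] (faults so far: 4)
  step 8: ref 3 -> HIT, frames=[3,2,4] (faults so far: 4)
  step 9: ref 2 -> HIT, frames=[3,2,4] (faults so far: 4)
  step 10: ref 2 -> HIT, frames=[3,2,4] (faults so far: 4)
  step 11: ref 3 -> HIT, frames=[3,2,4] (faults so far: 4)
  step 12: ref 3 -> HIT, frames=[3,2,4] (faults so far: 4)
  step 13: ref 1 -> FAULT, evict 2, frames=[3,1,4] (faults so far: 5)
  FIFO total faults: 5
--- LRU ---
  step 0: ref 1 -> FAULT, frames=[1,-,-] (faults so far: 1)
  step 1: ref 1 -> HIT, frames=[1,-,-] (faults so far: 1)
  step 2: ref 2 -> FAULT, frames=[1,2,-] (faults so far: 2)
  step 3: ref 2 -> HIT, frames=[1,2,-] (faults so far: 2)
  step 4: ref 4 -> FAULT, frames=[1,2,4] (faults so far: 3)
  step 5: ref 2 -> HIT, frames=[1,2,4] (faults so far: 3)
  step 6: ref 2 -> HIT, frames=[1,2,4] (faults so far: 3)
  step 7: ref 3 -> FAULT, evict 1, frames=[3,2,4] (faults so far: 4)
  step 8: ref 3 -> HIT, frames=[3,2,4] (faults so far: 4)
  step 9: ref 2 -> HIT, frames=[3,2,4] (faults so far: 4)
  step 10: ref 2 -> HIT, frames=[3,2,4] (faults so far: 4)
  step 11: ref 3 -> HIT, frames=[3,2,4] (faults so far: 4)
  step 12: ref 3 -> HIT, frames=[3,2,4] (faults so far: 4)
  step 13: ref 1 -> FAULT, evict 4, frames=[3,2,1] (faults so far: 5)
  LRU total faults: 5
--- Optimal ---
  step 0: ref 1 -> FAULT, frames=[1,-,-] (faults so far: 1)
  step 1: ref 1 -> HIT, frames=[1,-,-] (faults so far: 1)
  step 2: ref 2 -> FAULT, frames=[1,2,-] (faults so far: 2)
  step 3: ref 2 -> HIT, frames=[1,2,-] (faults so far: 2)
  step 4: ref 4 -> FAULT, frames=[1,2,4] (faults so far: 3)
  step 5: ref 2 -> HIT, frames=[1,2,4] (faults so far: 3)
  step 6: ref 2 -> HIT, frames=[1,2,4] (faults so far: 3)
  step 7: ref 3 -> FAULT, evict 4, frames=[1,2,3] (faults so far: 4)
  step 8: ref 3 -> HIT, frames=[1,2,3] (faults so far: 4)
  step 9: ref 2 -> HIT, frames=[1,2,3] (faults so far: 4)
  step 10: ref 2 -> HIT, frames=[1,2,3] (faults so far: 4)
  step 11: ref 3 -> HIT, frames=[1,2,3] (faults so far: 4)
  step 12: ref 3 -> HIT, frames=[1,2,3] (faults so far: 4)
  step 13: ref 1 -> HIT, frames=[1,2,3] (faults so far: 4)
  Optimal total faults: 4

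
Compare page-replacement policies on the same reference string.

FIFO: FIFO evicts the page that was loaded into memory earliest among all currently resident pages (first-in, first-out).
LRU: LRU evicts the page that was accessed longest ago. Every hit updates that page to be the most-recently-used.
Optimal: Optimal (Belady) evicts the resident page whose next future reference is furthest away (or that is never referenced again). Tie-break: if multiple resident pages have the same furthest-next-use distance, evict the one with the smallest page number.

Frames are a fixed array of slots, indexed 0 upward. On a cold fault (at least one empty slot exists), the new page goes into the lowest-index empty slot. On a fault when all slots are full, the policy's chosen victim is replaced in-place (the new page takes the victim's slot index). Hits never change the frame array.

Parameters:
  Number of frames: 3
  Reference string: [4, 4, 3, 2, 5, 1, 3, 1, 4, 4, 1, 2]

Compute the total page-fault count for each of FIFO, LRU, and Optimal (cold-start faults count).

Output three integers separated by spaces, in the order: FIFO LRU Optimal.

--- FIFO ---
  step 0: ref 4 -> FAULT, frames=[4,-,-] (faults so far: 1)
  step 1: ref 4 -> HIT, frames=[4,-,-] (faults so far: 1)
  step 2: ref 3 -> FAULT, frames=[4,3,-] (faults so far: 2)
  step 3: ref 2 -> FAULT, frames=[4,3,2] (faults so far: 3)
  step 4: ref 5 -> FAULT, evict 4, frames=[5,3,2] (faults so far: 4)
  step 5: ref 1 -> FAULT, evict 3, frames=[5,1,2] (faults so far: 5)
  step 6: ref 3 -> FAULT, evict 2, frames=[5,1,3] (faults so far: 6)
  step 7: ref 1 -> HIT, frames=[5,1,3] (faults so far: 6)
  step 8: ref 4 -> FAULT, evict 5, frames=[4,1,3] (faults so far: 7)
  step 9: ref 4 -> HIT, frames=[4,1,3] (faults so far: 7)
  step 10: ref 1 -> HIT, frames=[4,1,3] (faults so far: 7)
  step 11: ref 2 -> FAULT, evict 1, frames=[4,2,3] (faults so far: 8)
  FIFO total faults: 8
--- LRU ---
  step 0: ref 4 -> FAULT, frames=[4,-,-] (faults so far: 1)
  step 1: ref 4 -> HIT, frames=[4,-,-] (faults so far: 1)
  step 2: ref 3 -> FAULT, frames=[4,3,-] (faults so far: 2)
  step 3: ref 2 -> FAULT, frames=[4,3,2] (faults so far: 3)
  step 4: ref 5 -> FAULT, evict 4, frames=[5,3,2] (faults so far: 4)
  step 5: ref 1 -> FAULT, evict 3, frames=[5,1,2] (faults so far: 5)
  step 6: ref 3 -> FAULT, evict 2, frames=[5,1,3] (faults so far: 6)
  step 7: ref 1 -> HIT, frames=[5,1,3] (faults so far: 6)
  step 8: ref 4 -> FAULT, evict 5, frames=[4,1,3] (faults so far: 7)
  step 9: ref 4 -> HIT, frames=[4,1,3] (faults so far: 7)
  step 10: ref 1 -> HIT, frames=[4,1,3] (faults so far: 7)
  step 11: ref 2 -> FAULT, evict 3, frames=[4,1,2] (faults so far: 8)
  LRU total faults: 8
--- Optimal ---
  step 0: ref 4 -> FAULT, frames=[4,-,-] (faults so far: 1)
  step 1: ref 4 -> HIT, frames=[4,-,-] (faults so far: 1)
  step 2: ref 3 -> FAULT, frames=[4,3,-] (faults so far: 2)
  step 3: ref 2 -> FAULT, frames=[4,3,2] (faults so far: 3)
  step 4: ref 5 -> FAULT, evict 2, frames=[4,3,5] (faults so far: 4)
  step 5: ref 1 -> FAULT, evict 5, frames=[4,3,1] (faults so far: 5)
  step 6: ref 3 -> HIT, frames=[4,3,1] (faults so far: 5)
  step 7: ref 1 -> HIT, frames=[4,3,1] (faults so far: 5)
  step 8: ref 4 -> HIT, frames=[4,3,1] (faults so far: 5)
  step 9: ref 4 -> HIT, frames=[4,3,1] (faults so far: 5)
  step 10: ref 1 -> HIT, frames=[4,3,1] (faults so far: 5)
  step 11: ref 2 -> FAULT, evict 1, frames=[4,3,2] (faults so far: 6)
  Optimal total faults: 6

Answer: 8 8 6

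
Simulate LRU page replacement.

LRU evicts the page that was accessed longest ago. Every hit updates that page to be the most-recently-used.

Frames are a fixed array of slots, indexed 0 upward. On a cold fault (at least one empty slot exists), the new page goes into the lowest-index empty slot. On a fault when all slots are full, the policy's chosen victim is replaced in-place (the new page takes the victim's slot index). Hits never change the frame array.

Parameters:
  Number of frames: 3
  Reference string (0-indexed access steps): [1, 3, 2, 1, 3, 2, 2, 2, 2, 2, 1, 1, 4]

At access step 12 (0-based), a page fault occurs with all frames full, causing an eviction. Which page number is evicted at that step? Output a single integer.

Step 0: ref 1 -> FAULT, frames=[1,-,-]
Step 1: ref 3 -> FAULT, frames=[1,3,-]
Step 2: ref 2 -> FAULT, frames=[1,3,2]
Step 3: ref 1 -> HIT, frames=[1,3,2]
Step 4: ref 3 -> HIT, frames=[1,3,2]
Step 5: ref 2 -> HIT, frames=[1,3,2]
Step 6: ref 2 -> HIT, frames=[1,3,2]
Step 7: ref 2 -> HIT, frames=[1,3,2]
Step 8: ref 2 -> HIT, frames=[1,3,2]
Step 9: ref 2 -> HIT, frames=[1,3,2]
Step 10: ref 1 -> HIT, frames=[1,3,2]
Step 11: ref 1 -> HIT, frames=[1,3,2]
Step 12: ref 4 -> FAULT, evict 3, frames=[1,4,2]
At step 12: evicted page 3

Answer: 3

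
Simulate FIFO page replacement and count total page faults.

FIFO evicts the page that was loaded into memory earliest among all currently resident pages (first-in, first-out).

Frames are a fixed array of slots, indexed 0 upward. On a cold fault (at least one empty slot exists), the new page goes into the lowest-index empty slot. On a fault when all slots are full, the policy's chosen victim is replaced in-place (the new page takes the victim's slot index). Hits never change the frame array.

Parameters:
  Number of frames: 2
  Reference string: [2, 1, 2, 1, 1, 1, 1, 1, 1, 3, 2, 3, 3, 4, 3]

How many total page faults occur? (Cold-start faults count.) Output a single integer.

Step 0: ref 2 → FAULT, frames=[2,-]
Step 1: ref 1 → FAULT, frames=[2,1]
Step 2: ref 2 → HIT, frames=[2,1]
Step 3: ref 1 → HIT, frames=[2,1]
Step 4: ref 1 → HIT, frames=[2,1]
Step 5: ref 1 → HIT, frames=[2,1]
Step 6: ref 1 → HIT, frames=[2,1]
Step 7: ref 1 → HIT, frames=[2,1]
Step 8: ref 1 → HIT, frames=[2,1]
Step 9: ref 3 → FAULT (evict 2), frames=[3,1]
Step 10: ref 2 → FAULT (evict 1), frames=[3,2]
Step 11: ref 3 → HIT, frames=[3,2]
Step 12: ref 3 → HIT, frames=[3,2]
Step 13: ref 4 → FAULT (evict 3), frames=[4,2]
Step 14: ref 3 → FAULT (evict 2), frames=[4,3]
Total faults: 6

Answer: 6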